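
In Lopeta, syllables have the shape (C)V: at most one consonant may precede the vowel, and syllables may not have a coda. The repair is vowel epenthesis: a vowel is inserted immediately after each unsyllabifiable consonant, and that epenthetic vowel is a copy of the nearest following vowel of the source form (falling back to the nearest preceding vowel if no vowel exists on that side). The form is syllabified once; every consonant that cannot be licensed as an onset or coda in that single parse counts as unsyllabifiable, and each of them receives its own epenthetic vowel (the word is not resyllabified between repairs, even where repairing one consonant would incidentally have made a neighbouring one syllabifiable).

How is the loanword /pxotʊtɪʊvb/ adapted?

The consonants /p/, /v/, /b/ cannot be parsed into a legal (C)V syllable (no codas are permitted; onsets are limited to one consonant).
Inserting the epenthetic vowel yields /p/ → /po/, /v/ → /vʊ/, /b/ → /bʊ/.

poxotʊtɪʊvʊbʊ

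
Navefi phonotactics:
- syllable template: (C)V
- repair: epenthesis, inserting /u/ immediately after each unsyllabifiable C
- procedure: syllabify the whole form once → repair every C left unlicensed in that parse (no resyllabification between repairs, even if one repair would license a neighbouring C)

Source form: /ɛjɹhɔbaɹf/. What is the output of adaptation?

The consonants /j/, /ɹ/, /ɹ/, /f/ cannot be parsed into a legal (C)V syllable (no codas are permitted; onsets are limited to one consonant).
Each unlicensed consonant becomes the onset of a new syllable: /j/ → /ju/, /ɹ/ → /ɹu/, /ɹ/ → /ɹu/, /f/ → /fu/.

ɛjuɹuhɔbaɹufu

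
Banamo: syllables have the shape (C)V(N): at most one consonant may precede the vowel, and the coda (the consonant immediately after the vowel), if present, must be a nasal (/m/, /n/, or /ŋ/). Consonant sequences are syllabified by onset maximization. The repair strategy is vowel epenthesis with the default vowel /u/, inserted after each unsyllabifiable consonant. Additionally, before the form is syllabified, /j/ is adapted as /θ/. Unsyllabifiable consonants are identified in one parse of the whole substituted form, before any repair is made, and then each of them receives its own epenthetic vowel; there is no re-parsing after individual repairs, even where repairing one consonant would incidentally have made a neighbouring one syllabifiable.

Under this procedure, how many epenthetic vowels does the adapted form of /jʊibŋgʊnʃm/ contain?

4

After substitution the input is /θʊibŋgʊnʃm/.
The unsyllabifiable consonants are /b/, /ŋ/, /ʃ/, /m/; each receives one epenthetic vowel.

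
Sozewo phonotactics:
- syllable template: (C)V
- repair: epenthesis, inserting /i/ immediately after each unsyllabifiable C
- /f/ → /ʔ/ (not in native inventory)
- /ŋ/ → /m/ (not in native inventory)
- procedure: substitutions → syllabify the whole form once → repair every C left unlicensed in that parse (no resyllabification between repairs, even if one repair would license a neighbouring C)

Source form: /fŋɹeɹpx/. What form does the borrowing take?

ʔimiɹeɹipixi

Substitution: /f/ → /ʔ/, /ŋ/ → /m/, giving /ʔmɹeɹpx/.
The consonants /ʔ/, /m/, /ɹ/, /p/, /x/ cannot be parsed into a legal (C)V syllable (no codas are permitted; onsets are limited to one consonant).
Each unlicensed consonant becomes the onset of a new syllable: /ʔ/ → /ʔi/, /m/ → /mi/, /ɹ/ → /ɹi/, /p/ → /pi/, /x/ → /xi/.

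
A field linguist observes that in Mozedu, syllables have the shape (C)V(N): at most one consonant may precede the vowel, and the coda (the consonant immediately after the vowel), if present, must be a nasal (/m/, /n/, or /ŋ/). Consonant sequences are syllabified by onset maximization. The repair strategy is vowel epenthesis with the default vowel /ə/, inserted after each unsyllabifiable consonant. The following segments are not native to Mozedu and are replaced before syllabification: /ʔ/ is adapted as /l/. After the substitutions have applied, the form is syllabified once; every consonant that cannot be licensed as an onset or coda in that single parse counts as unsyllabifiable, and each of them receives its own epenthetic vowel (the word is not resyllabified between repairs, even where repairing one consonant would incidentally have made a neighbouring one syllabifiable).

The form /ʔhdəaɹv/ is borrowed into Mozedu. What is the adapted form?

Substitution: /ʔ/ → /l/, giving /lhdəaɹv/.
Under (C)V(N), the unsyllabifiable consonants are /l/, /h/, /ɹ/, /v/ (only a nasal (/m/, /n/, or /ŋ/) is licensed in coda position; onsets are limited to one consonant).
Each unlicensed consonant becomes the onset of a new syllable: /l/ → /lə/, /h/ → /hə/, /ɹ/ → /ɹə/, /v/ → /və/.

ləhədəaɹəvə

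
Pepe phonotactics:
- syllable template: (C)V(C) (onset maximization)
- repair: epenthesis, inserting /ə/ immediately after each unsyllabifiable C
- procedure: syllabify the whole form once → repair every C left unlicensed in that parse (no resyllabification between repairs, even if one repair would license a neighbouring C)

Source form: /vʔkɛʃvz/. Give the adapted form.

vəʔəkɛʃvəzə

Under (C)V(C), the unsyllabifiable consonants are /v/, /ʔ/, /v/, /z/ (at most one coda consonant is licensed; onsets are limited to one consonant).
Each unlicensed consonant becomes the onset of a new syllable: /v/ → /və/, /ʔ/ → /ʔə/, /v/ → /və/, /z/ → /zə/.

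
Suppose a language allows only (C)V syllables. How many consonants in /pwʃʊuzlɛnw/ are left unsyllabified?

5

The consonants /p/, /w/, /z/, /n/, /w/ cannot be parsed into a legal (C)V syllable (no codas are permitted; onsets are limited to one consonant).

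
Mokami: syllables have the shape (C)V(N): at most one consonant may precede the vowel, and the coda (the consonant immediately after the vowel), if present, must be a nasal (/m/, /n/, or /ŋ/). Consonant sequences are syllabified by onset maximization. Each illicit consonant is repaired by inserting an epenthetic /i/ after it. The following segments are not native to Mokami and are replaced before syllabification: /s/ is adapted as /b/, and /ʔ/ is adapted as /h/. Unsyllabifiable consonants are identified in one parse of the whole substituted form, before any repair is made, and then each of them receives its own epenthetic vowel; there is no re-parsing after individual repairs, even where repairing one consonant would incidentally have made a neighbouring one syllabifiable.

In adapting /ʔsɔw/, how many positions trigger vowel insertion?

2

After substitution the input is /hbɔw/.
The unsyllabifiable consonants are /h/, /w/; each receives one epenthetic vowel.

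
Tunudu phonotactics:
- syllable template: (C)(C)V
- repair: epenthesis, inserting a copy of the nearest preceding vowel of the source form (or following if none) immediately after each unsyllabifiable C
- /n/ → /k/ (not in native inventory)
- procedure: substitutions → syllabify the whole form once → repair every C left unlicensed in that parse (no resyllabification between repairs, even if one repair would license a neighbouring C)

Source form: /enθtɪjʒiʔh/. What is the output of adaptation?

ekeθtɪjʒiʔihi

Substitution: /n/ → /k/, giving /ekθtɪjʒiʔh/.
Syllabifying with onset maximization leaves /k/, /ʔ/, /h/ stranded (no codas are permitted; onsets may contain at most 2 consonants).
Each unlicensed consonant becomes the onset of a new syllable: /k/ → /ke/, /ʔ/ → /ʔi/, /h/ → /hi/.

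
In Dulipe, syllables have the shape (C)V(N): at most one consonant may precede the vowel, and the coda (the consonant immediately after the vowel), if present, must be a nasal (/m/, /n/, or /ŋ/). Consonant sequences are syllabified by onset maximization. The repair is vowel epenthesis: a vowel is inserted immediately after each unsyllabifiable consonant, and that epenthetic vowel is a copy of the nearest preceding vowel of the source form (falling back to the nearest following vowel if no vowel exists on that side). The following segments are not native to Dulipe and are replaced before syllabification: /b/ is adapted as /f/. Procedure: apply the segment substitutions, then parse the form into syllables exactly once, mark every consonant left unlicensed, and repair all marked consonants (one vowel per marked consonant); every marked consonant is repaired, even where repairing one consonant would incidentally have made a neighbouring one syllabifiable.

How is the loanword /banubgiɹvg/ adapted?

Substitution: /b/ → /f/, giving /fanufgiɹvg/.
Syllabifying with onset maximization leaves /f/, /ɹ/, /v/, /g/ stranded (only a nasal (/m/, /n/, or /ŋ/) is licensed in coda position; onsets are limited to one consonant).
Epenthesis after each stranded consonant: /f/ → /fu/, /ɹ/ → /ɹi/, /v/ → /vi/, /g/ → /gi/.

fanufugiɹivigi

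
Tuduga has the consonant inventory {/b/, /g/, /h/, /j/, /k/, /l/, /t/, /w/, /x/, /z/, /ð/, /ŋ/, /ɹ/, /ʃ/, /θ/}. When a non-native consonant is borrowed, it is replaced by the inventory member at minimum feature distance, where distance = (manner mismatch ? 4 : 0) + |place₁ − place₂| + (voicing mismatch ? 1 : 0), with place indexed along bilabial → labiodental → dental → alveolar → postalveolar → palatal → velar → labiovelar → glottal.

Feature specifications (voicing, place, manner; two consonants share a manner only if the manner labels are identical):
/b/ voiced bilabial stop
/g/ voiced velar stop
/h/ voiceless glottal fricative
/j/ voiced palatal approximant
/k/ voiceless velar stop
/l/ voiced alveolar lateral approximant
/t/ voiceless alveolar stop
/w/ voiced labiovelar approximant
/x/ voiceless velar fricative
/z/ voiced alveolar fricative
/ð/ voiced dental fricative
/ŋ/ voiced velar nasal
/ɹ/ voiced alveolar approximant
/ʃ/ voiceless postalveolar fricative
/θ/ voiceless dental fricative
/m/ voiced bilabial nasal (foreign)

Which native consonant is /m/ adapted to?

b

/b/ is closest: manner differs (nasal→stop, +4), place distance 0 (bilabial→bilabial), same voicing; total 4. Next closest is /ð/ at distance 6.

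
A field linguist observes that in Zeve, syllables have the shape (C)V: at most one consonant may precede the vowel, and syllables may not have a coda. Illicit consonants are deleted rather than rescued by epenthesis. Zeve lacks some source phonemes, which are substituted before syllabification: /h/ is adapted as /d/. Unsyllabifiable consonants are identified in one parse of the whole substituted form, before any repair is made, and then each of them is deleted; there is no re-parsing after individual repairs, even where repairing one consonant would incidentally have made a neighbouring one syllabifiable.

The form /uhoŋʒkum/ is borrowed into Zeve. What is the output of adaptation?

udoku

Substitution: /h/ → /d/, giving /udoŋʒkum/.
Under (C)V, the unsyllabifiable consonants are /ŋ/, /ʒ/, /m/ (no codas are permitted; onsets are limited to one consonant).
Deletion applies to /ŋ/, /ʒ/, /m/.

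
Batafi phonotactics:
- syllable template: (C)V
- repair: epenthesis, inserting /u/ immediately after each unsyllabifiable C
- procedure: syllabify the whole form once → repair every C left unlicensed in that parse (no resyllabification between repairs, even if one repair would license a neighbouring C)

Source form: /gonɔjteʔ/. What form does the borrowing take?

gonɔjuteʔu

Under (C)V, the unsyllabifiable consonants are /j/, /ʔ/ (no codas are permitted; onsets are limited to one consonant).
Epenthesis after each stranded consonant: /j/ → /ju/, /ʔ/ → /ʔu/.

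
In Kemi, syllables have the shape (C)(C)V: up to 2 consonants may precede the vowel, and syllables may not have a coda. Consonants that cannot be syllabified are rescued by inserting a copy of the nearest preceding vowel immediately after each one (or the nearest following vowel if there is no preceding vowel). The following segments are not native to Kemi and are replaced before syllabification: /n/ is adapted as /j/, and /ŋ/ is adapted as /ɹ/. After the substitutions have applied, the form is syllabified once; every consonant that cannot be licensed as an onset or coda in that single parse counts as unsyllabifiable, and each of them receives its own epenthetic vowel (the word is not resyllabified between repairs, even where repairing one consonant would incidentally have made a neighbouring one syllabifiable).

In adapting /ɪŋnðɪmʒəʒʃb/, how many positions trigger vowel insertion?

After substitution the input is /ɪɹjðɪmʒəʒʃb/.
The unsyllabifiable consonants are /ɹ/, /ʒ/, /ʃ/, /b/; each receives one epenthetic vowel.

4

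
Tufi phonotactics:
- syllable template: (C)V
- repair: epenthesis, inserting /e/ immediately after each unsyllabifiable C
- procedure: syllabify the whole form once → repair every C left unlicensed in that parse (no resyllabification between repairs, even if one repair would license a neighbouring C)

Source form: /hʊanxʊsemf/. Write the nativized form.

Under (C)V, the unsyllabifiable consonants are /n/, /m/, /f/ (no codas are permitted; onsets are limited to one consonant).
Each unlicensed consonant becomes the onset of a new syllable: /n/ → /ne/, /m/ → /me/, /f/ → /fe/.

hʊanexʊsemefe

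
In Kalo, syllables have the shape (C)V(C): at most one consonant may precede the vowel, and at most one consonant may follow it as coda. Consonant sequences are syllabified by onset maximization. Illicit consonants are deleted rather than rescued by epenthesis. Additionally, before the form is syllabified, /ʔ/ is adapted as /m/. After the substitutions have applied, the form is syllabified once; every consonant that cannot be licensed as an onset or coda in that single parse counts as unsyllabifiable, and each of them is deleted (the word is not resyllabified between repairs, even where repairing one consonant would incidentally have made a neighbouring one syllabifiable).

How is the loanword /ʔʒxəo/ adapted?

Substitution: /ʔ/ → /m/, giving /mʒxəo/.
Under (C)V(C), the unsyllabifiable consonants are /m/, /ʒ/ (at most one coda consonant is licensed; onsets are limited to one consonant).
Deleting the stranded consonants removes /m/, /ʒ/.

xəo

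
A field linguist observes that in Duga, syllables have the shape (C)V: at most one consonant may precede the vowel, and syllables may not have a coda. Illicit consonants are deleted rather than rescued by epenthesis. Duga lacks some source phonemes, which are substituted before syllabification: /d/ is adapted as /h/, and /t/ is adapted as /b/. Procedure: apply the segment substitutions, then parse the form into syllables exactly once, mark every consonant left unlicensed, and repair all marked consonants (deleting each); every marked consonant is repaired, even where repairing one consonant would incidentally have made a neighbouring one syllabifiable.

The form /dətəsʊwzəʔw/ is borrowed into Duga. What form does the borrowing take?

həbəsʊzə

Substitution: /d/ → /h/, /t/ → /b/, giving /həbəsʊwzəʔw/.
The consonants /w/, /ʔ/, /w/ cannot be parsed into a legal (C)V syllable (no codas are permitted; onsets are limited to one consonant).
Each unlicensed consonant is deleted: /w/, /ʔ/, /w/.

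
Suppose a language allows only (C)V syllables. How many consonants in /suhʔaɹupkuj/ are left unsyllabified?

3

Under (C)V, the unsyllabifiable consonants are /h/, /p/, /j/ (no codas are permitted; onsets are limited to one consonant).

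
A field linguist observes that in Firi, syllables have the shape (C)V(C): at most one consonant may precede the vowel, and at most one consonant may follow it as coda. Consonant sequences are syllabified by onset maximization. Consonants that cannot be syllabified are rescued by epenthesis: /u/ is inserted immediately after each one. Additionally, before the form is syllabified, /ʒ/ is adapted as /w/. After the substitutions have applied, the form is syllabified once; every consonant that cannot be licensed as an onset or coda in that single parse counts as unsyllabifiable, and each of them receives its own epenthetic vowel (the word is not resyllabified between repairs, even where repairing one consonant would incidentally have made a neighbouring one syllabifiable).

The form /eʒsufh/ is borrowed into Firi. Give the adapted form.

Substitution: /ʒ/ → /w/, giving /ewsufh/.
Syllabifying with onset maximization leaves /h/ stranded (at most one coda consonant is licensed; onsets are limited to one consonant).
Each unlicensed consonant becomes the onset of a new syllable: /h/ → /hu/.

ewsufhu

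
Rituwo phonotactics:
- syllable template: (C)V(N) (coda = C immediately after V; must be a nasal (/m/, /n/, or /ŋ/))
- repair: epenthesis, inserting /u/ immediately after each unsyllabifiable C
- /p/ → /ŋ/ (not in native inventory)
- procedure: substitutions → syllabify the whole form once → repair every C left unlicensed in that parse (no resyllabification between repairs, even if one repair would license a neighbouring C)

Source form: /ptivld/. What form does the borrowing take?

Substitution: /p/ → /ŋ/, giving /ŋtivld/.
The consonants /ŋ/, /v/, /l/, /d/ cannot be parsed into a legal (C)V(N) syllable (only a nasal (/m/, /n/, or /ŋ/) is licensed in coda position; onsets are limited to one consonant).
Each unlicensed consonant becomes the onset of a new syllable: /ŋ/ → /ŋu/, /v/ → /vu/, /l/ → /lu/, /d/ → /du/.

ŋutivuludu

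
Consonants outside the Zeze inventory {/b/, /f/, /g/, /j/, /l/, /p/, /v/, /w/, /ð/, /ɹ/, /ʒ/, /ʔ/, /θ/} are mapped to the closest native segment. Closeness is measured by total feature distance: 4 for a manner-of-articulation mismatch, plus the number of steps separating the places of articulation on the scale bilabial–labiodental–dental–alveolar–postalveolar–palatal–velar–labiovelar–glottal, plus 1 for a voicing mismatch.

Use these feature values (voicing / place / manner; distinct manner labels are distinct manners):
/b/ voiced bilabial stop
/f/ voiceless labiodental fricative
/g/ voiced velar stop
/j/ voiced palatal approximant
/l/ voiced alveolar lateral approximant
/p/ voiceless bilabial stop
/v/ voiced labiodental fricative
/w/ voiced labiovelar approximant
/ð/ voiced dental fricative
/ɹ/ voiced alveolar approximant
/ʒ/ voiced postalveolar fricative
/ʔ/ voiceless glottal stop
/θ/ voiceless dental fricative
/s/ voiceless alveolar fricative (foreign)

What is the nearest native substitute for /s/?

/θ/ is closest: same manner (fricative), place distance 1 (alveolar→dental), same voicing; total 1. Next closest is /f/ at distance 2.

θ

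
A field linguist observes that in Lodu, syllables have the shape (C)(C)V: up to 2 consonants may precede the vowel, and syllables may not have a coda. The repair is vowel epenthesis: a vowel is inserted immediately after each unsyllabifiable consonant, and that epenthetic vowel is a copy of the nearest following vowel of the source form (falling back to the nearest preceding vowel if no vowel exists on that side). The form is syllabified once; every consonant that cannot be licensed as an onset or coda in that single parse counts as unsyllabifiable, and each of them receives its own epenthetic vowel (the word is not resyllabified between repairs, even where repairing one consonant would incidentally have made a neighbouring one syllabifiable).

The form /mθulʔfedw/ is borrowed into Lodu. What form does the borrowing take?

Under (C)(C)V, the unsyllabifiable consonants are /l/, /d/, /w/ (no codas are permitted; onsets may contain at most 2 consonants).
Inserting the epenthetic vowel yields /l/ → /le/, /d/ → /de/, /w/ → /we/.

mθuleʔfedewe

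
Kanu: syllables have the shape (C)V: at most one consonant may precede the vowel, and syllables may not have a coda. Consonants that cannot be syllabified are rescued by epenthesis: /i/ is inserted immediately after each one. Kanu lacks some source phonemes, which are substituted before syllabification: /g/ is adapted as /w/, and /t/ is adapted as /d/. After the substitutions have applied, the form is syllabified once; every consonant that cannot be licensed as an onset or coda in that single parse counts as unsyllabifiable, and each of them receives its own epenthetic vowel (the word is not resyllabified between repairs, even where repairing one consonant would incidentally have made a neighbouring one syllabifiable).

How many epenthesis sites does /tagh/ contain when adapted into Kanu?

After substitution the input is /dawh/.
The unsyllabifiable consonants are /w/, /h/; each receives one epenthetic vowel.

2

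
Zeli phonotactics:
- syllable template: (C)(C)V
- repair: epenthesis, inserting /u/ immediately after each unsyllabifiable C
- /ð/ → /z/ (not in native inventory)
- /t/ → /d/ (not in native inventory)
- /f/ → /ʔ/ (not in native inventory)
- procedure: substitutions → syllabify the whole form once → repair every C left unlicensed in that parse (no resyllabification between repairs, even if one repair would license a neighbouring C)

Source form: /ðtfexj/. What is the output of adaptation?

zudʔexuju

Substitution: /ð/ → /z/, /t/ → /d/, /f/ → /ʔ/, giving /zdʔexj/.
The consonants /z/, /x/, /j/ cannot be parsed into a legal (C)(C)V syllable (no codas are permitted; onsets may contain at most 2 consonants).
Each unlicensed consonant becomes the onset of a new syllable: /z/ → /zu/, /x/ → /xu/, /j/ → /ju/.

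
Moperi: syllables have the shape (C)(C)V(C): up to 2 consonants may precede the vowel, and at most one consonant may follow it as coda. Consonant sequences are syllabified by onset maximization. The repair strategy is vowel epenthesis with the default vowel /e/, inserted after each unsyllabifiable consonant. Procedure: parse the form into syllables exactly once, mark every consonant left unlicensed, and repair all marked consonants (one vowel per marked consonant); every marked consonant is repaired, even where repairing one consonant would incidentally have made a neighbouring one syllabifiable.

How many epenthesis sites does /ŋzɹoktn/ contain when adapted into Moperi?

The unsyllabifiable consonants are /ŋ/, /t/, /n/; each receives one epenthetic vowel.

3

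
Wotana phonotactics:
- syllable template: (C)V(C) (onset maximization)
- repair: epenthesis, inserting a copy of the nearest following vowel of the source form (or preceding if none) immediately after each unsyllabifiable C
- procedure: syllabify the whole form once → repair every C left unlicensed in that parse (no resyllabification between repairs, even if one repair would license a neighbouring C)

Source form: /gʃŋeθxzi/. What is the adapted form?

Under (C)V(C), the unsyllabifiable consonants are /g/, /ʃ/, /x/ (at most one coda consonant is licensed; onsets are limited to one consonant).
Each unlicensed consonant becomes the onset of a new syllable: /g/ → /ge/, /ʃ/ → /ʃe/, /x/ → /xi/.

geʃeŋeθxizi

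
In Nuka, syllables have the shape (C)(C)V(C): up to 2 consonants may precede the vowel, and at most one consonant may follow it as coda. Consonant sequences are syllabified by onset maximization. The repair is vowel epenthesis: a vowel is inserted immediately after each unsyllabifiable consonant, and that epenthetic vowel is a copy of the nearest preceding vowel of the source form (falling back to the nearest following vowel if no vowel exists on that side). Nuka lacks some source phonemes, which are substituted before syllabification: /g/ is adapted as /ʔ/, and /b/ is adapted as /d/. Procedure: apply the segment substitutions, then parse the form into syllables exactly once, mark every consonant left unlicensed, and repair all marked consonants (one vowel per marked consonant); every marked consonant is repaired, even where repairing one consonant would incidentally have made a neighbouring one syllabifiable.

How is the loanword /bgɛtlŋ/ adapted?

Substitution: /b/ → /d/, /g/ → /ʔ/, giving /dʔɛtlŋ/.
Under (C)(C)V(C), the unsyllabifiable consonants are /l/, /ŋ/ (at most one coda consonant is licensed; onsets may contain at most 2 consonants).
Inserting the epenthetic vowel yields /l/ → /lɛ/, /ŋ/ → /ŋɛ/.

dʔɛtlɛŋɛ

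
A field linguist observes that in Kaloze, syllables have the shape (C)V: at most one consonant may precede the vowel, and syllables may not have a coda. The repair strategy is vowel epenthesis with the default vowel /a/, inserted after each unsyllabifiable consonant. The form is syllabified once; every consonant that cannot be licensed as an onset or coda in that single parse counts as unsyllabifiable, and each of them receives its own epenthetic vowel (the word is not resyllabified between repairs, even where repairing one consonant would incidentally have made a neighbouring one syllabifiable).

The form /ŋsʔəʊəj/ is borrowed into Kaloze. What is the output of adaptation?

ŋasaʔəʊəja

Under (C)V, the unsyllabifiable consonants are /ŋ/, /s/, /j/ (no codas are permitted; onsets are limited to one consonant).
Each unlicensed consonant becomes the onset of a new syllable: /ŋ/ → /ŋa/, /s/ → /sa/, /j/ → /ja/.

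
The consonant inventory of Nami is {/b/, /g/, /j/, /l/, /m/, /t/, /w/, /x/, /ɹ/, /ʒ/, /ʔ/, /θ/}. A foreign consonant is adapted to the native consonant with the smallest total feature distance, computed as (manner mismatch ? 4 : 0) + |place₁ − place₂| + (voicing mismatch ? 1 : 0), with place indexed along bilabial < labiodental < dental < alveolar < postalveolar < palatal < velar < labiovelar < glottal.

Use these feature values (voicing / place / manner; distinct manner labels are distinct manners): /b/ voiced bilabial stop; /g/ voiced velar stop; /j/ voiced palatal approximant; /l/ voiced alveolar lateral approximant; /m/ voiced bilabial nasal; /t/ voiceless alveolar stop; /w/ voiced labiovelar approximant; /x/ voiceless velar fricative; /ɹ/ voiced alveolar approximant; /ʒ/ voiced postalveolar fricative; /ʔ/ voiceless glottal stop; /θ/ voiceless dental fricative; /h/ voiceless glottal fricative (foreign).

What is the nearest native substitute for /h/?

x

/x/ is closest: same manner (fricative), place distance 2 (glottal→velar), same voicing; total 2. Next closest is /ʔ/ at distance 4.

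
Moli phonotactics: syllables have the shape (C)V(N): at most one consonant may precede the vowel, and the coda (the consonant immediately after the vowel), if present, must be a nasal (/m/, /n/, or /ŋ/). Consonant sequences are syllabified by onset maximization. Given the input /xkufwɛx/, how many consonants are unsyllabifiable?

Syllabifying with onset maximization leaves /x/, /f/, /x/ stranded (only a nasal (/m/, /n/, or /ŋ/) is licensed in coda position; onsets are limited to one consonant).

3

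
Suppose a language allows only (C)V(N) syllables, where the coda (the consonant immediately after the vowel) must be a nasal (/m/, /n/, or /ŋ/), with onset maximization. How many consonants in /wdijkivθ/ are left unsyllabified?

Syllabifying with onset maximization leaves /w/, /j/, /v/, /θ/ stranded (only a nasal (/m/, /n/, or /ŋ/) is licensed in coda position; onsets are limited to one consonant).

4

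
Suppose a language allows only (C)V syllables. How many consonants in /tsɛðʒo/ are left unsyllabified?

Under (C)V, the unsyllabifiable consonants are /t/, /ð/ (no codas are permitted; onsets are limited to one consonant).

2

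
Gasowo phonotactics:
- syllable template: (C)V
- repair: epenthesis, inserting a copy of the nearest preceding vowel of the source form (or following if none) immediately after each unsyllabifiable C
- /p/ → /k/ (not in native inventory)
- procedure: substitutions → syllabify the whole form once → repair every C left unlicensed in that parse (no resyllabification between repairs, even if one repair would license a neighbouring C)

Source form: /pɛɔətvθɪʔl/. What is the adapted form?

kɛɔətəvəθɪʔɪlɪ

Substitution: /p/ → /k/, giving /kɛɔətvθɪʔl/.
The consonants /t/, /v/, /ʔ/, /l/ cannot be parsed into a legal (C)V syllable (no codas are permitted; onsets are limited to one consonant).
Epenthesis after each stranded consonant: /t/ → /tə/, /v/ → /və/, /ʔ/ → /ʔɪ/, /l/ → /lɪ/.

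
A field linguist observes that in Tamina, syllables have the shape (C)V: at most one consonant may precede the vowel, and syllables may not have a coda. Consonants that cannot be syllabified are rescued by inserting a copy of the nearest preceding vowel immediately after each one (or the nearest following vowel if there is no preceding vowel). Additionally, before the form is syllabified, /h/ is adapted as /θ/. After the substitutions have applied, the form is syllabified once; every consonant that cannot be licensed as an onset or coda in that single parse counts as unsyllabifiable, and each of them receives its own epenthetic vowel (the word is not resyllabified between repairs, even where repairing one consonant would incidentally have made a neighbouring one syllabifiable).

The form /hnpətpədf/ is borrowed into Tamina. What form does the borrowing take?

Substitution: /h/ → /θ/, giving /θnpətpədf/.
Under (C)V, the unsyllabifiable consonants are /θ/, /n/, /t/, /d/, /f/ (no codas are permitted; onsets are limited to one consonant).
Inserting the epenthetic vowel yields /θ/ → /θə/, /n/ → /nə/, /t/ → /tə/, /d/ → /də/, /f/ → /fə/.

θənəpətəpədəfə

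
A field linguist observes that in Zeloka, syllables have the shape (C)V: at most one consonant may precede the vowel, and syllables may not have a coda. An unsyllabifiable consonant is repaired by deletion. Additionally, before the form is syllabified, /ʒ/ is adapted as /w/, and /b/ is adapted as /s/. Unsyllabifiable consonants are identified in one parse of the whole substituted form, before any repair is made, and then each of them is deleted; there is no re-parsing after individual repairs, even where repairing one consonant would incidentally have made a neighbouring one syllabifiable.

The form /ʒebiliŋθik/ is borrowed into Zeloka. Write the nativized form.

Substitution: /ʒ/ → /w/, /b/ → /s/, giving /wesiliŋθik/.
The consonants /ŋ/, /k/ cannot be parsed into a legal (C)V syllable (no codas are permitted; onsets are limited to one consonant).
Deletion applies to /ŋ/, /k/.

wesiliθi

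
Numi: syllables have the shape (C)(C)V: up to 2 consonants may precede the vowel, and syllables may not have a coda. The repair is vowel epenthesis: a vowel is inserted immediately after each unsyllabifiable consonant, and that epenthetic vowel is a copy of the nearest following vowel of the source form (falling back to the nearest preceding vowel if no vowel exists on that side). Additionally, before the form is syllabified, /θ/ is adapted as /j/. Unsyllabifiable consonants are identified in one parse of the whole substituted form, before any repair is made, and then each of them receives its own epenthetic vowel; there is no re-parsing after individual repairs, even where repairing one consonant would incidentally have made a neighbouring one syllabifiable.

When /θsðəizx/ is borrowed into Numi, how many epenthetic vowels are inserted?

After substitution the input is /jsðəizx/.
The unsyllabifiable consonants are /j/, /z/, /x/; each receives one epenthetic vowel.

3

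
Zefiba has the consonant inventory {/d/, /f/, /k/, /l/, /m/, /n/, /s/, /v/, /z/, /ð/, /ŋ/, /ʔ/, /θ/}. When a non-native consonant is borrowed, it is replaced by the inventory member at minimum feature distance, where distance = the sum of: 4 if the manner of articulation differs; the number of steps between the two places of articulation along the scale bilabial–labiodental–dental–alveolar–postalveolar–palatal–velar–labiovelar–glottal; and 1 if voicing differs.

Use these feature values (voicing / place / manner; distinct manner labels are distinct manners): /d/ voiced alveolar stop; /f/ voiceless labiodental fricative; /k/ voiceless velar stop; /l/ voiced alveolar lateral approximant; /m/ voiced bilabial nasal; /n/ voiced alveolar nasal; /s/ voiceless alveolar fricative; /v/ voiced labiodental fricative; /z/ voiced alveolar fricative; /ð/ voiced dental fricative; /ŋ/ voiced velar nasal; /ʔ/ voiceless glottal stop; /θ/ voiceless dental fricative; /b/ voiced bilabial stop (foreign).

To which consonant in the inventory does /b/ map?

d

/d/ is closest: same manner (stop), place distance 3 (bilabial→alveolar), same voicing; total 3. Next closest is /m/ at distance 4.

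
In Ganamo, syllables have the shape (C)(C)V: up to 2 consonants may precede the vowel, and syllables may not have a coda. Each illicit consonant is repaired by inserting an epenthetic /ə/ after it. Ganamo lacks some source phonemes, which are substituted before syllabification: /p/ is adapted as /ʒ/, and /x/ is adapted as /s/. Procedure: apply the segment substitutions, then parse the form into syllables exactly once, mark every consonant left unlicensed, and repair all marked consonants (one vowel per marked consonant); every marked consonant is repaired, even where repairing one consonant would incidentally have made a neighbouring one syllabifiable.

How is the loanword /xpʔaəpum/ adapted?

Substitution: /x/ → /s/, /p/ → /ʒ/, giving /sʒʔaəʒum/.
Under (C)(C)V, the unsyllabifiable consonants are /s/, /m/ (no codas are permitted; onsets may contain at most 2 consonants).
Inserting the epenthetic vowel yields /s/ → /sə/, /m/ → /mə/.

səʒʔaəʒumə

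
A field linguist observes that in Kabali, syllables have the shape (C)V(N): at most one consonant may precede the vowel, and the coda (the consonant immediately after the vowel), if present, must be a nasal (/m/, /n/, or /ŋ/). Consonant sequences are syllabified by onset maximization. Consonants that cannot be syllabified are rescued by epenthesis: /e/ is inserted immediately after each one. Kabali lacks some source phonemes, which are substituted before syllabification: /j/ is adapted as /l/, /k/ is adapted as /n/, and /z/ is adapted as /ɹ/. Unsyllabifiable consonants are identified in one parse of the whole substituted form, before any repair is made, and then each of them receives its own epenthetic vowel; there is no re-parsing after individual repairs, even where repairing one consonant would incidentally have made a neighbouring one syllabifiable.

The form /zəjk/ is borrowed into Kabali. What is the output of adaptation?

Substitution: /z/ → /ɹ/, /j/ → /l/, /k/ → /n/, giving /ɹəln/.
Under (C)V(N), the unsyllabifiable consonants are /l/, /n/ (only a nasal (/m/, /n/, or /ŋ/) is licensed in coda position; onsets are limited to one consonant).
Epenthesis after each stranded consonant: /l/ → /le/, /n/ → /ne/.

ɹəlene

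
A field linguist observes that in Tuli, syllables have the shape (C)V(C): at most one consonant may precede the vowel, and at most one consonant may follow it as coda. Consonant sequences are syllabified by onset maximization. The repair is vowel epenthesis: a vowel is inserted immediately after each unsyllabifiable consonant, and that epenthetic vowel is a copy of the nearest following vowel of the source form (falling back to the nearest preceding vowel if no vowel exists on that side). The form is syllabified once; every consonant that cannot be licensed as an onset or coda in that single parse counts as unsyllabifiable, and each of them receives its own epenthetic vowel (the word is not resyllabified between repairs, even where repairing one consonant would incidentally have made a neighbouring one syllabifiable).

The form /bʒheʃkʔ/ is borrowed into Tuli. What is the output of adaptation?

beʒeheʃkeʔe

Under (C)V(C), the unsyllabifiable consonants are /b/, /ʒ/, /k/, /ʔ/ (at most one coda consonant is licensed; onsets are limited to one consonant).
Epenthesis after each stranded consonant: /b/ → /be/, /ʒ/ → /ʒe/, /k/ → /ke/, /ʔ/ → /ʔe/.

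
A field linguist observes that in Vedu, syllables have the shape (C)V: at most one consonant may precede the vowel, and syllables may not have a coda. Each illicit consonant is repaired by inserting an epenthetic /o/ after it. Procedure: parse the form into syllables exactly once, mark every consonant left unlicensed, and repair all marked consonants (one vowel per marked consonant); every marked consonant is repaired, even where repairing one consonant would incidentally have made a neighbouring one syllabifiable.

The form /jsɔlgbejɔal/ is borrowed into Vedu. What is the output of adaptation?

josɔlogobejɔalo

The consonants /j/, /l/, /g/, /l/ cannot be parsed into a legal (C)V syllable (no codas are permitted; onsets are limited to one consonant).
Each unlicensed consonant becomes the onset of a new syllable: /j/ → /jo/, /l/ → /lo/, /g/ → /go/, /l/ → /lo/.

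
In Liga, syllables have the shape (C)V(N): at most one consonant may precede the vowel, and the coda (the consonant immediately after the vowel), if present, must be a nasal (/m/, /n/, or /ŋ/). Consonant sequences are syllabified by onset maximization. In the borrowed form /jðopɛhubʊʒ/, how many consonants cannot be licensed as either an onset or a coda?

2

The consonants /j/, /ʒ/ cannot be parsed into a legal (C)V(N) syllable (only a nasal (/m/, /n/, or /ŋ/) is licensed in coda position; onsets are limited to one consonant).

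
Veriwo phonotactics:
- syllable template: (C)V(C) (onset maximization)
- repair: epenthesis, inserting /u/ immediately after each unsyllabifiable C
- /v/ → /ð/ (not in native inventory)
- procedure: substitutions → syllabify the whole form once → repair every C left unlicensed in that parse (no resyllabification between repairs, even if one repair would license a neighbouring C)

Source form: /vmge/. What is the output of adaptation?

Substitution: /v/ → /ð/, giving /ðmge/.
The consonants /ð/, /m/ cannot be parsed into a legal (C)V(C) syllable (at most one coda consonant is licensed; onsets are limited to one consonant).
Each unlicensed consonant becomes the onset of a new syllable: /ð/ → /ðu/, /m/ → /mu/.

ðumuge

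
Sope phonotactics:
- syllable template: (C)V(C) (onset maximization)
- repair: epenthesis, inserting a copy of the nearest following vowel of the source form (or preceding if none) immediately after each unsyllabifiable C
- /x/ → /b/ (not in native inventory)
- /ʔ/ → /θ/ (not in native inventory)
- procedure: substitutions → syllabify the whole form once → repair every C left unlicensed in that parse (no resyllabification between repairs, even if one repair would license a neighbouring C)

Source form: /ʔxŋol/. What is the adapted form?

Substitution: /ʔ/ → /θ/, /x/ → /b/, giving /θbŋol/.
The consonants /θ/, /b/ cannot be parsed into a legal (C)V(C) syllable (at most one coda consonant is licensed; onsets are limited to one consonant).
Epenthesis after each stranded consonant: /θ/ → /θo/, /b/ → /bo/.

θoboŋol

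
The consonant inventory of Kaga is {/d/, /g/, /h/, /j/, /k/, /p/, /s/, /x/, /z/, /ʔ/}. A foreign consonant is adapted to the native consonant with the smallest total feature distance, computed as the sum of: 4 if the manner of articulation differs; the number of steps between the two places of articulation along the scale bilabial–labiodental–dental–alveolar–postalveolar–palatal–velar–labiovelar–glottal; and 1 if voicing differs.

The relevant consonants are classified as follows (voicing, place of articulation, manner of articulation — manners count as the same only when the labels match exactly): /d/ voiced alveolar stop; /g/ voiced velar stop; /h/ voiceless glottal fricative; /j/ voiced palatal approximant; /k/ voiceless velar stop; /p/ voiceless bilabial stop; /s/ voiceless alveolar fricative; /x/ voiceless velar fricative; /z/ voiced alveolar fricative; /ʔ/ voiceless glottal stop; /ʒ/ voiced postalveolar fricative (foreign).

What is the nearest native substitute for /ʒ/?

/z/ is closest: same manner (fricative), place distance 1 (postalveolar→alveolar), same voicing; total 1. Next closest is /s/ at distance 2.

z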